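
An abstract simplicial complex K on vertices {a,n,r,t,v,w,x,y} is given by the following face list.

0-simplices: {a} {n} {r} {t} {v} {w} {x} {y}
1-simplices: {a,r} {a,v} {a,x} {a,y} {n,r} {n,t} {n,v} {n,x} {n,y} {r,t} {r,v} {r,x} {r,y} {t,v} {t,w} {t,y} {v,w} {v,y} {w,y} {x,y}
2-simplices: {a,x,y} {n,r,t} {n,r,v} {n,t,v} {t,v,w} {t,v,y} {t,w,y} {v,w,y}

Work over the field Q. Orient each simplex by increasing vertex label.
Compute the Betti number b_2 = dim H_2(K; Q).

b_2=1

n_0=8 n_1=20 n_2=8  [Q]
∂1: piv[ar,av,ax,ay,nr,nt,tw] rk=7  ker:nv,nx,ny,rt,rv,rx,ry,tv,ty,vw,vy,wy,xy
∂2: piv[axy,nrt,nrv,ntv,tvw,tvy,twy] rk=7  ker:vwy
b_2=(8−7)−0=1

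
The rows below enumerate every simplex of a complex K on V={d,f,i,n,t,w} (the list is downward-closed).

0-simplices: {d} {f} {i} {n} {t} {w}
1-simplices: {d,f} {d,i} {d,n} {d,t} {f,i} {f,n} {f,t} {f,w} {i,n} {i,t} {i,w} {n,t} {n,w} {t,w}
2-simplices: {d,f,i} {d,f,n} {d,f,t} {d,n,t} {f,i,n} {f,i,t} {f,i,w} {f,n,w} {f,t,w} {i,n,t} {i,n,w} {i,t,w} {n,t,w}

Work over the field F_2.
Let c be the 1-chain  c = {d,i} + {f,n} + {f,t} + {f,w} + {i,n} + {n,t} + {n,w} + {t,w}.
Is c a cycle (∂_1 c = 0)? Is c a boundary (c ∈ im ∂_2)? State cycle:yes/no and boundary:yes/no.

cycle:no boundary:no

n_0=6 n_1=14 n_2=13  [Z2]
∂1: piv[df,di,dn,dt,fw] rk=5  ker:fi,fn,ft,in,it,iw,nt,nw,tw
∂2: piv[dfi,dfn,dft,dnt,fin,fit,fiw,fnw,ftw] rk=9  ker:int,inw,itw,ntw
∂1c = {d} + {f} + {t} + {w}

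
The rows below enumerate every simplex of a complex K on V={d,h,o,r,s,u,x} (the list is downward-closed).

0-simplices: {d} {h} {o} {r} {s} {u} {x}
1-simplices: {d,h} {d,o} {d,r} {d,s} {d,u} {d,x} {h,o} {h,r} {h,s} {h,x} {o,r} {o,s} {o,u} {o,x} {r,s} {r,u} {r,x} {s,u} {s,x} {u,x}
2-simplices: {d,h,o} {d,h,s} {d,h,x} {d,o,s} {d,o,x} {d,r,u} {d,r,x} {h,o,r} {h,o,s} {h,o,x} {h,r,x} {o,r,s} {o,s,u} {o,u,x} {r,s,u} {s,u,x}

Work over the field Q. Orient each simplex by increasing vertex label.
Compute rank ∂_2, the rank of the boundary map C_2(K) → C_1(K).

rank∂_2=14

n_0=7 n_1=20 n_2=16  [Q]
∂1: piv[dh,do,dr,ds,du,dx] rk=6  ker:ho,hr,hs,hx,or,os,ou,ox,rs,ru,rx,su,sx,ux
∂2: piv[dho,dhs,dhx,dos,dox,dru,drx,hor,hrx,ors,osu,oux,rsu,sux] rk=14  ker:hos,hox
rk∂_2=14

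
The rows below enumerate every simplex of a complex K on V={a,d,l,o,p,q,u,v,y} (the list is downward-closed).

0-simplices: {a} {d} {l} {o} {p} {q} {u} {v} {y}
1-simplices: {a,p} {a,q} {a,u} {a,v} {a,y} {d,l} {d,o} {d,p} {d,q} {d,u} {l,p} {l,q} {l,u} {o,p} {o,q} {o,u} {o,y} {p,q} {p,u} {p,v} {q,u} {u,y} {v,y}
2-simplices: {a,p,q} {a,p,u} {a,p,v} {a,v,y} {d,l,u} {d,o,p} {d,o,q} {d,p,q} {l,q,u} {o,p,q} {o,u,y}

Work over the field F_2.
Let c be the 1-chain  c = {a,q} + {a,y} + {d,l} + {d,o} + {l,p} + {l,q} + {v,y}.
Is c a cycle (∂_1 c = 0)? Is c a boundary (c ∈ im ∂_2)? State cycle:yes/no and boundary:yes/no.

cycle:no boundary:no

n_0=9 n_1=23 n_2=11  [Z2]
∂1: piv[ap,aq,au,av,ay,dl,do,dp] rk=8  ker:dq,du,lp,lq,lu,op,oq,ou,oy,pq,pu,pv,qu,uy,vy
∂2: piv[apq,apu,apv,avy,dlu,dop,doq,dpq,lqu,ouy] rk=10  ker:opq
∂1c = {l} + {o} + {p} + {v}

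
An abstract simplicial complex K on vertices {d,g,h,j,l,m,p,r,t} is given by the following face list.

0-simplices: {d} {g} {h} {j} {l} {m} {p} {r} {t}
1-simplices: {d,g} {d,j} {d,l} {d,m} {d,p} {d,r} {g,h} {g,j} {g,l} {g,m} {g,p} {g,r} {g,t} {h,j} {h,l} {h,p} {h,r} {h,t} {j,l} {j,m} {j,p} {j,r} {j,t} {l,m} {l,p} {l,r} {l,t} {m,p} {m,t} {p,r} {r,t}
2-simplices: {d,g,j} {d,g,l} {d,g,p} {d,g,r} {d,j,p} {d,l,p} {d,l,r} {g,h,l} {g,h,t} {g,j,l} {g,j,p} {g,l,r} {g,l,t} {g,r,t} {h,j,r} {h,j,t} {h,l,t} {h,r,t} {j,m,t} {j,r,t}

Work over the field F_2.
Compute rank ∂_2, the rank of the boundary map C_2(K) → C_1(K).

rank∂_2=16

n_0=9 n_1=31 n_2=20  [Z2]
∂1: piv[dg,dj,dl,dm,dp,dr,gh,gt] rk=8  ker:gj,gl,gm,gp,gr,hj,hl,hp,hr,ht,jl,jm,jp,jr,jt,lm,lp,lr,lt,mp,mt,pr,rt
∂2: piv[dgj,dgl,dgp,dgr,djp,dlp,dlr,ghl,ght,gjl,glt,grt,hjr,hjt,hrt,jmt] rk=16  ker:gjp,glr,hlt,jrt
rk∂_2=16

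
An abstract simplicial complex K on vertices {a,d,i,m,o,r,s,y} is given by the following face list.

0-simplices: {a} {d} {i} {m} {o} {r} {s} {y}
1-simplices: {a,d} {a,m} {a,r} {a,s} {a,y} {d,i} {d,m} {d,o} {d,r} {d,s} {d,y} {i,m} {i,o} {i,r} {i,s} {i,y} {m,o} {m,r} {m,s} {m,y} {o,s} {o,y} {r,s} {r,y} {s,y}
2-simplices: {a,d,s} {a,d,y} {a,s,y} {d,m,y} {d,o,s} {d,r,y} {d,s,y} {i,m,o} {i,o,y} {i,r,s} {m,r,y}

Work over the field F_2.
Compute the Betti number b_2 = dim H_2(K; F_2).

b_2=1

n_0=8 n_1=25 n_2=11  [Z2]
∂1: piv[ad,am,ar,as,ay,di,do] rk=7  ker:dm,dr,ds,dy,im,io,ir,is,iy,mo,mr,ms,my,os,oy,rs,ry,sy
∂2: piv[ads,ady,asy,dmy,dos,dry,imo,ioy,irs,mry] rk=10  ker:dsy
b_2=(11−10)−0=1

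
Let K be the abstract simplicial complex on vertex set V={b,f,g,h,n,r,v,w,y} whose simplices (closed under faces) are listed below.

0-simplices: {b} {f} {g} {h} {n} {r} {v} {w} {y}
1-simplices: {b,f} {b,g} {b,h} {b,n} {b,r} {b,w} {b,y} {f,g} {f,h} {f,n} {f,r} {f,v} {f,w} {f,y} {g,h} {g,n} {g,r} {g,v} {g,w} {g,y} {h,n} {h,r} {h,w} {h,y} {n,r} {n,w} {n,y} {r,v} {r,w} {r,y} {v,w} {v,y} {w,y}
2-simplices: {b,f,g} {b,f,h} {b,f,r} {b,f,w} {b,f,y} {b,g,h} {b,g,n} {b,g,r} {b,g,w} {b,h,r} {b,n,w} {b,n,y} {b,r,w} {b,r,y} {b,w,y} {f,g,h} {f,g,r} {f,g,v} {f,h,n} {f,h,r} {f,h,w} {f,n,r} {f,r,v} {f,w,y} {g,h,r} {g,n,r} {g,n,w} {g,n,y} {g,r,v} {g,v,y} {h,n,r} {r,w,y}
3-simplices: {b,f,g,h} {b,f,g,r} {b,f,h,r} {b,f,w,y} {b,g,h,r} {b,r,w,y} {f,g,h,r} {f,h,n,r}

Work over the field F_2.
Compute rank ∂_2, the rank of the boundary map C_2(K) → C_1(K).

rank∂_2=23

n_0=9 n_1=33 n_2=32 n_3=8  [Z2]
∂1: piv[bf,bg,bh,bn,br,bw,by,fv] rk=8  ker:fg,fh,fn,fr,fw,fy,gh,gn,gr,gv,gw,gy,hn,hr,hw,hy,nr,nw,ny,rv,rw,ry,vw,vy,wy
∂2: piv[bfg,bfh,bfr,bfw,bfy,bgh,bgn,bgr,bgw,bhr,bnw,bny,brw,bry,bwy,fgv,fhn,fhw,fnr,frv,gnr,gny,gvy] rk=23  ker:fgh,fgr,fhr,fwy,ghr,gnw,grv,hnr,rwy
∂3: piv[bfgh,bfgr,bfhr,bfwy,bghr,brwy,fhnr] rk=7  ker:fghr
rk∂_2=23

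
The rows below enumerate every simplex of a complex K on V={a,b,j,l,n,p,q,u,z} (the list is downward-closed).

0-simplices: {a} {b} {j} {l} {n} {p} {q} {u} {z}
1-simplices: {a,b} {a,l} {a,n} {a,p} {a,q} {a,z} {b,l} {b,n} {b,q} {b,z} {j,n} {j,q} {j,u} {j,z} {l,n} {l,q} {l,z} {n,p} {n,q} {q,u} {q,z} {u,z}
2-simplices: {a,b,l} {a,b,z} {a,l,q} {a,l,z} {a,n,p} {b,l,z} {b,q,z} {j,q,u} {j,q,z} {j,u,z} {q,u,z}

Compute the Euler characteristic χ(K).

χ(K)=-2

n_0=9 n_1=22 n_2=11
χ=+9−22+11=-2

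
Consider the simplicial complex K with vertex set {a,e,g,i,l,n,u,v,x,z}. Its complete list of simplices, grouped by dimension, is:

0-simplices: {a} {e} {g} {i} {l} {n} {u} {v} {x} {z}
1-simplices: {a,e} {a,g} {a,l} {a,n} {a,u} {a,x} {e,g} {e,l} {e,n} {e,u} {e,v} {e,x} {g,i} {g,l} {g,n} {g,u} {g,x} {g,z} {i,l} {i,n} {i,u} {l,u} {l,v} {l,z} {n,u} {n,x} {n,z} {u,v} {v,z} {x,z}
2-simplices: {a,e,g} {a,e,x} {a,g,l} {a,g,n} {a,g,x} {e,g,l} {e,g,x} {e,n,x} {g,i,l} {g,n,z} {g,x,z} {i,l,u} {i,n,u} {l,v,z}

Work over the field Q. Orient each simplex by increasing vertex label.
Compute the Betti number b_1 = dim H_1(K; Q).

n_0=10 n_1=30 n_2=14  [Q]
∂1: piv[ae,ag,al,an,au,ax,ev,gi,gz] rk=9  ker:eg,el,en,eu,ex,gl,gn,gu,gx,il,in,iu,lu,lv,lz,nu,nx,nz,uv,vz,xz
∂2: piv[aeg,aex,agl,agn,agx,egl,enx,gil,gnz,gxz,ilu,inu,lvz] rk=13  ker:egx
b_1=(30−9)−13=8

b_1=8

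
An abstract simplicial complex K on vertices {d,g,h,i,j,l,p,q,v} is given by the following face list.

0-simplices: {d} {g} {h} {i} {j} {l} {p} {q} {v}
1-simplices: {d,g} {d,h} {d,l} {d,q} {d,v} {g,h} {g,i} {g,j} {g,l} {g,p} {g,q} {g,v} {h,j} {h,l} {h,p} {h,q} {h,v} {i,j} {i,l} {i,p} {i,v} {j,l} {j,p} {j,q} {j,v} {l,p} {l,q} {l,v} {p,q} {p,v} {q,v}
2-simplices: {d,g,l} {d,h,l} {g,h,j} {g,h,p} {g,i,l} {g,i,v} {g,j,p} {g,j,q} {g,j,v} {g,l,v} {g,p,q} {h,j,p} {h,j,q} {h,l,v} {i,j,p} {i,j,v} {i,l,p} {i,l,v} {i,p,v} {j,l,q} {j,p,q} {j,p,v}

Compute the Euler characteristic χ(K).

χ(K)=0

n_0=9 n_1=31 n_2=22
χ=+9−31+22=0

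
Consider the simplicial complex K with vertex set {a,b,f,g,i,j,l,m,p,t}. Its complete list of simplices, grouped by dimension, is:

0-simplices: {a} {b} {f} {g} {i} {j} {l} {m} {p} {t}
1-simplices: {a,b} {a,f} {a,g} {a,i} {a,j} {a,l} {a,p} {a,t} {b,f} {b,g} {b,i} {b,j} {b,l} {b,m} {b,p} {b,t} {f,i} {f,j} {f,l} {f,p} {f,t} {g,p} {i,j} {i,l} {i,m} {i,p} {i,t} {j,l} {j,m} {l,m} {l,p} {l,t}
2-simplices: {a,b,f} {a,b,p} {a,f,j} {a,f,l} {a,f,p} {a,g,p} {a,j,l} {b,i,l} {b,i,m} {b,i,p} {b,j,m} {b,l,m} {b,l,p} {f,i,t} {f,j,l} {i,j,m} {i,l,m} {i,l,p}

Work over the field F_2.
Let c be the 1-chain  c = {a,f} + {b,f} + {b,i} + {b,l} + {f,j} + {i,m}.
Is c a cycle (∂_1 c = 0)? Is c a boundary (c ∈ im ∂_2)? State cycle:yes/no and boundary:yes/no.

n_0=10 n_1=32 n_2=18  [Z2]
∂1: piv[ab,af,ag,ai,aj,al,ap,at,bm] rk=9  ker:bf,bg,bi,bj,bl,bp,bt,fi,fj,fl,fp,ft,gp,ij,il,im,ip,it,jl,jm,lm,lp,lt
∂2: piv[abf,abp,afj,afl,afp,agp,ajl,bil,bim,bip,bjm,blm,blp,fit,ijm] rk=15  ker:fjl,ilm,ilp
∂1c = {a} + {b} + {f} + {j} + {l} + {m}

cycle:no boundary:no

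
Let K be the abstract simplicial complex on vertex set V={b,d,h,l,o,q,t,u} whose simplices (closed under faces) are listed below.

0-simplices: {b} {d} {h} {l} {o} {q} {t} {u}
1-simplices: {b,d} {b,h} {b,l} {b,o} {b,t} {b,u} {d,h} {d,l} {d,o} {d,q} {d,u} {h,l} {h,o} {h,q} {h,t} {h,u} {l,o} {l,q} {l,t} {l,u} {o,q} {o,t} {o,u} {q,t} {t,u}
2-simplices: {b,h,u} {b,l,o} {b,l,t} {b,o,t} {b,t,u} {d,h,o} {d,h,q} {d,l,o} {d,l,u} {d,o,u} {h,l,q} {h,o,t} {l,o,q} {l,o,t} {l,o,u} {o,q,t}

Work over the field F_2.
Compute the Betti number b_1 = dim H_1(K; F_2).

n_0=8 n_1=25 n_2=16  [Z2]
∂1: piv[bd,bh,bl,bo,bt,bu,dq] rk=7  ker:dh,dl,do,du,hl,ho,hq,ht,hu,lo,lq,lt,lu,oq,ot,ou,qt,tu
∂2: piv[bhu,blo,blt,bot,btu,dho,dhq,dlo,dlu,dou,hlq,hot,loq,oqt] rk=14  ker:lot,lou
b_1=(25−7)−14=4

b_1=4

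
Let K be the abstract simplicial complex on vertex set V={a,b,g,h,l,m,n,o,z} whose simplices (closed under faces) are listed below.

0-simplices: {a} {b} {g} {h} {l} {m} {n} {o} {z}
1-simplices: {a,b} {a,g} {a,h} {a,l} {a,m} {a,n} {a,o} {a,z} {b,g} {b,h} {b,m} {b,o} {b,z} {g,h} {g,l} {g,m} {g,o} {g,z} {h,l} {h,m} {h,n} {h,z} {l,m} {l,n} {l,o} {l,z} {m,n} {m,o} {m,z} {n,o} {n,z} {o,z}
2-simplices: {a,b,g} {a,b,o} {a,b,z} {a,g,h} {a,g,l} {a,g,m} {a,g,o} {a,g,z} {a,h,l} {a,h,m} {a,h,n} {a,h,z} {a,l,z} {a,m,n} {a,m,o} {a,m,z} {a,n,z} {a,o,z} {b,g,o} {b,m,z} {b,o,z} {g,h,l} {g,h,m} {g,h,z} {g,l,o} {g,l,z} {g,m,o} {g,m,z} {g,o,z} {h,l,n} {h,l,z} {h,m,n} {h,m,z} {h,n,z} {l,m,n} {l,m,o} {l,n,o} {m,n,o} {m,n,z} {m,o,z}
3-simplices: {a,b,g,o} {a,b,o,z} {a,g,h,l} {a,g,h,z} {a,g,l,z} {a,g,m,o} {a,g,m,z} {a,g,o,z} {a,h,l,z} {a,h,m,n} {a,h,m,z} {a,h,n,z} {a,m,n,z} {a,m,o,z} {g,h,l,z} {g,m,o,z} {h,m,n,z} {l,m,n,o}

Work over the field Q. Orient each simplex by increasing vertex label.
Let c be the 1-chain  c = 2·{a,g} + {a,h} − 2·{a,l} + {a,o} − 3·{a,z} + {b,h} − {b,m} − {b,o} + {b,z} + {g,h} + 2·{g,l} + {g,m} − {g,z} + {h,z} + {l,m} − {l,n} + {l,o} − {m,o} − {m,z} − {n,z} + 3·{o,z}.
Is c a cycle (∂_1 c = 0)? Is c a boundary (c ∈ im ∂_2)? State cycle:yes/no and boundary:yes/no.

cycle:no boundary:no

n_0=9 n_1=32 n_2=40 n_3=18  [Q]
∂1: piv[ab,ag,ah,al,am,an,ao,az] rk=8  ker:bg,bh,bm,bo,bz,gh,gl,gm,go,gz,hl,hm,hn,hz,lm,ln,lo,lz,mn,mo,mz,no,nz,oz
∂2: piv[abg,abo,abz,agh,agl,agm,ago,agz,ahl,ahm,ahn,ahz,alz,amn,amo,amz,anz,aoz,bmz,glo,hln,lmn,lno] rk=23  ker:bgo,boz,ghl,ghm,ghz,glz,gmo,gmz,goz,hlz,hmn,hmz,hnz,lmo,mno,mnz,moz
∂3: piv[abgo,aboz,aghl,aghz,aglz,agmo,agmz,agoz,ahlz,ahmn,ahmz,ahnz,amnz,amoz,lmno] rk=15  ker:ghlz,gmoz,hmnz
∂1c = {a} − {g} + 2·{h} − {l} + 3·{m} − 3·{o} − {z}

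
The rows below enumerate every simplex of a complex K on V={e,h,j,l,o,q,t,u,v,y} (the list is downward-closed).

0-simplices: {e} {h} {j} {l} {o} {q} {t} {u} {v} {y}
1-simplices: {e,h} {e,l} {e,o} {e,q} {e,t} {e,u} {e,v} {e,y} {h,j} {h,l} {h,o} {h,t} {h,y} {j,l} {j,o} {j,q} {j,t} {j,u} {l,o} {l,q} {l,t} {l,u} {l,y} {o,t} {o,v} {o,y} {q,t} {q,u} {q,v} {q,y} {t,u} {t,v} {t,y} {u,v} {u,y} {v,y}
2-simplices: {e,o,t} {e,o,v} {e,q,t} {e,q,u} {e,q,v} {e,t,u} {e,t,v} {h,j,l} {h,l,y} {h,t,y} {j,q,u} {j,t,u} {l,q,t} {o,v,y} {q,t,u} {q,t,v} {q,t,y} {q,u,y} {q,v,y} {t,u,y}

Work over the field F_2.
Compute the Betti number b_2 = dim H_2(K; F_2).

b_2=3

n_0=10 n_1=36 n_2=20  [Z2]
∂1: piv[eh,el,eo,eq,et,eu,ev,ey,hj] rk=9  ker:hl,ho,ht,hy,jl,jo,jq,jt,ju,lo,lq,lt,lu,ly,ot,ov,oy,qt,qu,qv,qy,tu,tv,ty,uv,uy,vy
∂2: piv[eot,eov,eqt,equ,eqv,etu,etv,hjl,hly,hty,jqu,jtu,lqt,ovy,qty,quy,qvy] rk=17  ker:qtu,qtv,tuy
b_2=(20−17)−0=3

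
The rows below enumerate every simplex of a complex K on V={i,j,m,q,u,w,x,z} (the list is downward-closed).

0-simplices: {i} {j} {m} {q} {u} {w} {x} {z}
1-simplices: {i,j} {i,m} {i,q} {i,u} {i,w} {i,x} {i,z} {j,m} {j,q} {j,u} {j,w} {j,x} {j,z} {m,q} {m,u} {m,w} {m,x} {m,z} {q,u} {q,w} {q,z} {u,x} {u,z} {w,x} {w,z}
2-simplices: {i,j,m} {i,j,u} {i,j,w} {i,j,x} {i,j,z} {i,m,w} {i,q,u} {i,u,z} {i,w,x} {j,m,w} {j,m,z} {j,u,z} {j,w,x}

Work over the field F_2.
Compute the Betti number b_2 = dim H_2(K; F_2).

n_0=8 n_1=25 n_2=13  [Z2]
∂1: piv[ij,im,iq,iu,iw,ix,iz] rk=7  ker:jm,jq,ju,jw,jx,jz,mq,mu,mw,mx,mz,qu,qw,qz,ux,uz,wx,wz
∂2: piv[ijm,iju,ijw,ijx,ijz,imw,iqu,iuz,iwx,jmz] rk=10  ker:jmw,juz,jwx
b_2=(13−10)−0=3

b_2=3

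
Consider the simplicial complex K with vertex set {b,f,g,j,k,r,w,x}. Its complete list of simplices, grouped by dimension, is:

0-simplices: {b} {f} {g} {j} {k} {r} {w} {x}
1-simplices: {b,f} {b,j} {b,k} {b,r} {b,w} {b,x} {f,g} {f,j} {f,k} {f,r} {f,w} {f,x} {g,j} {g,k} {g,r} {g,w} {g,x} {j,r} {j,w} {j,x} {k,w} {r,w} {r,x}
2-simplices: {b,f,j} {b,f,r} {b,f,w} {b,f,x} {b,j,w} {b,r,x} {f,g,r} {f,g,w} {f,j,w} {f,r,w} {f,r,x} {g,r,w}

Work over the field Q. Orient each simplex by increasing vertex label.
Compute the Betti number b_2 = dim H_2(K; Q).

n_0=8 n_1=23 n_2=12  [Q]
∂1: piv[bf,bj,bk,br,bw,bx,fg] rk=7  ker:fj,fk,fr,fw,fx,gj,gk,gr,gw,gx,jr,jw,jx,kw,rw,rx
∂2: piv[bfj,bfr,bfw,bfx,bjw,brx,fgr,fgw,frw] rk=9  ker:fjw,frx,grw
b_2=(12−9)−0=3

b_2=3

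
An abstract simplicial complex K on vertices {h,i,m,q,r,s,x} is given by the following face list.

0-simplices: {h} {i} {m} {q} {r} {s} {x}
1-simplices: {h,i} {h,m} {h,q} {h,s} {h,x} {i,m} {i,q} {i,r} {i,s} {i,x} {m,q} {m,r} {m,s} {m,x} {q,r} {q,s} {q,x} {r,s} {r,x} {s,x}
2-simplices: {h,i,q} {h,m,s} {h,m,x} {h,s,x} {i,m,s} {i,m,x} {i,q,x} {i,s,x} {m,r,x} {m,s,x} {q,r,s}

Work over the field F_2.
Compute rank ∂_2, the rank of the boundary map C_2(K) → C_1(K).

n_0=7 n_1=20 n_2=11  [Z2]
∂1: piv[hi,hm,hq,hs,hx,ir] rk=6  ker:im,iq,is,ix,mq,mr,ms,mx,qr,qs,qx,rs,rx,sx
∂2: piv[hiq,hms,hmx,hsx,ims,imx,iqx,mrx,qrs] rk=9  ker:isx,msx
rk∂_2=9

rank∂_2=9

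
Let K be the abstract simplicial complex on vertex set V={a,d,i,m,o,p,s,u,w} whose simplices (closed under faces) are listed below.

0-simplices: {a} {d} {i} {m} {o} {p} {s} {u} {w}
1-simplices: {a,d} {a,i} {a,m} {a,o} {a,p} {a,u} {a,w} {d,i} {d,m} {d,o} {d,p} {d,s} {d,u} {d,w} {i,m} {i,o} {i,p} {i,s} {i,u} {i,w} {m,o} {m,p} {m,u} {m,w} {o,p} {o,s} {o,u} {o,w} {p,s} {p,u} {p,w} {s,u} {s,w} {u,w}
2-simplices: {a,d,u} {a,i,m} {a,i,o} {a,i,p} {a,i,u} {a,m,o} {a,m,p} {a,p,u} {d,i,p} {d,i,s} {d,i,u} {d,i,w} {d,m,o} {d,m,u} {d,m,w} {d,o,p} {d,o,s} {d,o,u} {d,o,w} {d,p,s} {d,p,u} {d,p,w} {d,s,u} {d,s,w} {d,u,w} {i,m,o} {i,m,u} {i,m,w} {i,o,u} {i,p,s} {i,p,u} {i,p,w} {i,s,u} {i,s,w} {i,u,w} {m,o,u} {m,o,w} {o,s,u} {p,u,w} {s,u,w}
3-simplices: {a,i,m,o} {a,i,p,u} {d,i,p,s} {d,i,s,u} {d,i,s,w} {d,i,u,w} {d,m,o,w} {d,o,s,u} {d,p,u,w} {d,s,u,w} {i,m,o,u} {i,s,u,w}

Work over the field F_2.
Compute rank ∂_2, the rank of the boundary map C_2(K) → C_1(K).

rank∂_2=25

n_0=9 n_1=34 n_2=40 n_3=12  [Z2]
∂1: piv[ad,ai,am,ao,ap,au,aw,ds] rk=8  ker:di,dm,do,dp,du,dw,im,io,ip,is,iu,iw,mo,mp,mu,mw,op,os,ou,ow,ps,pu,pw,su,sw,uw
∂2: piv[adu,aim,aio,aip,aiu,amo,amp,apu,dip,dis,diu,diw,dmo,dmu,dmw,dop,dos,dou,dow,dps,dpw,dsu,dsw,duw,imu] rk=25  ker:dpu,imo,imw,iou,ips,ipu,ipw,isu,isw,iuw,mou,mow,osu,puw,suw
∂3: piv[aimo,aipu,dips,disu,disw,diuw,dmow,dosu,dpuw,dsuw,imou] rk=11  ker:isuw
rk∂_2=25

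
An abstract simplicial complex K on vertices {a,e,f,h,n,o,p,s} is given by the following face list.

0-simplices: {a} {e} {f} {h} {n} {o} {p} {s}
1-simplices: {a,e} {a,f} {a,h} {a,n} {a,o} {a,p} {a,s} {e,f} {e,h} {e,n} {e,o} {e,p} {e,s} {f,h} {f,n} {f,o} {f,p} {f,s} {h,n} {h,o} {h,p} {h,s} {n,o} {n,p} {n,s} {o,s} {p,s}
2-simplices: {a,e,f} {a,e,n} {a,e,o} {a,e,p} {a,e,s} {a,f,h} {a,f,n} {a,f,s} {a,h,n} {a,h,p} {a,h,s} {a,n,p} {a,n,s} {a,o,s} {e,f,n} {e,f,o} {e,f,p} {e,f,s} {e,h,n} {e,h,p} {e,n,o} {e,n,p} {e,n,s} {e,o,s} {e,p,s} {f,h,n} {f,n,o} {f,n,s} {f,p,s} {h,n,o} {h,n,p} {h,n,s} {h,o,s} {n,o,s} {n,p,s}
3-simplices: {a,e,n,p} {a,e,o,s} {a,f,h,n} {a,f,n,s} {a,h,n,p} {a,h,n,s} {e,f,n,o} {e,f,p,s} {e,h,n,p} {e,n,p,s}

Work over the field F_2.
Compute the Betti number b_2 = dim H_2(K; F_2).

n_0=8 n_1=27 n_2=35 n_3=10  [Z2]
∂1: piv[ae,af,ah,an,ao,ap,as] rk=7  ker:ef,eh,en,eo,ep,es,fh,fn,fo,fp,fs,hn,ho,hp,hs,no,np,ns,os,ps
∂2: piv[aef,aen,aeo,aep,aes,afh,afn,afs,ahn,ahp,ahs,anp,ans,aos,efo,efp,ehn,eno,eps,hno] rk=20  ker:efn,efs,ehp,enp,ens,eos,fhn,fno,fns,fps,hnp,hns,hos,nos,nps
∂3: piv[aenp,aeos,afhn,afns,ahnp,ahns,efno,efps,ehnp,enps] rk=10
b_2=(35−20)−10=5

b_2=5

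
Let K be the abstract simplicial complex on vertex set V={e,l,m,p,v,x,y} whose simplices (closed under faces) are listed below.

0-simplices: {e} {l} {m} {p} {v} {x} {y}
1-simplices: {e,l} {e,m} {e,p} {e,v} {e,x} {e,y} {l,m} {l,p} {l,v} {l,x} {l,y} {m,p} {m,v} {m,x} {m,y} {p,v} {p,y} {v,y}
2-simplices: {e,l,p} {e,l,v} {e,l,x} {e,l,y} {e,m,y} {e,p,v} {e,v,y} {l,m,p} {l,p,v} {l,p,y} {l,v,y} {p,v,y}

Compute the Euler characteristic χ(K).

n_0=7 n_1=18 n_2=12
χ=+7−18+12=1

χ(K)=1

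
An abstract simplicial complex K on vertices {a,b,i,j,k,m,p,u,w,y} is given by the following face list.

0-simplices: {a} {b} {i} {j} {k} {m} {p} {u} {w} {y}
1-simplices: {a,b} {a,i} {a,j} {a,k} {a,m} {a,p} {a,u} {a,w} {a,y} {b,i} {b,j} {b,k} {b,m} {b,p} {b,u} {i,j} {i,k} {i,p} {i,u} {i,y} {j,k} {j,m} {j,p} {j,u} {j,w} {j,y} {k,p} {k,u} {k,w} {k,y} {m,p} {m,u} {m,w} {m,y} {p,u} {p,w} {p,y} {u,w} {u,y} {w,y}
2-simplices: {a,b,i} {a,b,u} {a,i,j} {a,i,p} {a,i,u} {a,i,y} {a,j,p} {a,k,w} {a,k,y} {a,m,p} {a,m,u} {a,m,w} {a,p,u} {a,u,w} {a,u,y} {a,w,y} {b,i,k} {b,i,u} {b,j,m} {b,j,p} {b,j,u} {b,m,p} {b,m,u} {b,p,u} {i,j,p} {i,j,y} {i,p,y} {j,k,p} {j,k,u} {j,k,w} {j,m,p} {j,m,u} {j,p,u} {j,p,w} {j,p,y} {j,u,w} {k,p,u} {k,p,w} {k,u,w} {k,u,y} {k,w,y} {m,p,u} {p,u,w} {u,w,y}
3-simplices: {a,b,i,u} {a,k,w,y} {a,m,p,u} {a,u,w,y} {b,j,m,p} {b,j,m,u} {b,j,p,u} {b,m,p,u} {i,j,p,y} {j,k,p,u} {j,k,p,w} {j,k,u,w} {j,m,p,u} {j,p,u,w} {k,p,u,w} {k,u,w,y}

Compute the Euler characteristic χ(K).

n_0=10 n_1=40 n_2=44 n_3=16
χ=+10−40+44−16=-2

χ(K)=-2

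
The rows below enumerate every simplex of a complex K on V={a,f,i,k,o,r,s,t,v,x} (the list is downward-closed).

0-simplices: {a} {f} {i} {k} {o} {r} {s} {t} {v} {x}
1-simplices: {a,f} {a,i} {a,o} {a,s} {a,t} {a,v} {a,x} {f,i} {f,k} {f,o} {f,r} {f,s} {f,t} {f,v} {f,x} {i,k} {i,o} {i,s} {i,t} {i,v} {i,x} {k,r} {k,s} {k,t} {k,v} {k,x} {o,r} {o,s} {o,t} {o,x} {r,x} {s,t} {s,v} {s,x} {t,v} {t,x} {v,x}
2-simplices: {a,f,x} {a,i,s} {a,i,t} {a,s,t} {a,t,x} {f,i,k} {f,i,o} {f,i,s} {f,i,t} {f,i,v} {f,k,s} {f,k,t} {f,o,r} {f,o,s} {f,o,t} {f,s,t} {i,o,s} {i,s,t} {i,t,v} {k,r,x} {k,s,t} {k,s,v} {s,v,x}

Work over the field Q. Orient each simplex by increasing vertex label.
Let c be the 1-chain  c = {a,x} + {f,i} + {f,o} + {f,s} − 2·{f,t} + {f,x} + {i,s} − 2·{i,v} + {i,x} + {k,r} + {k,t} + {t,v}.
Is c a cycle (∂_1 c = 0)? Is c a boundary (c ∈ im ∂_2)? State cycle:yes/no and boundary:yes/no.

n_0=10 n_1=37 n_2=23  [Q]
∂1: piv[af,ai,ao,as,at,av,ax,fk,fr] rk=9  ker:fi,fo,fs,ft,fv,fx,ik,io,is,it,iv,ix,kr,ks,kt,kv,kx,or,os,ot,ox,rx,st,sv,sx,tv,tx,vx
∂2: piv[afx,ais,ait,ast,atx,fik,fio,fis,fit,fiv,fks,fkt,for,fos,fot,itv,krx,ksv,svx] rk=19  ker:fst,ios,ist,kst
∂1c = −{a} − 2·{f} + {i} − 2·{k} + {o} + {r} + 2·{s} − 2·{t} − {v} + 3·{x}

cycle:no boundary:no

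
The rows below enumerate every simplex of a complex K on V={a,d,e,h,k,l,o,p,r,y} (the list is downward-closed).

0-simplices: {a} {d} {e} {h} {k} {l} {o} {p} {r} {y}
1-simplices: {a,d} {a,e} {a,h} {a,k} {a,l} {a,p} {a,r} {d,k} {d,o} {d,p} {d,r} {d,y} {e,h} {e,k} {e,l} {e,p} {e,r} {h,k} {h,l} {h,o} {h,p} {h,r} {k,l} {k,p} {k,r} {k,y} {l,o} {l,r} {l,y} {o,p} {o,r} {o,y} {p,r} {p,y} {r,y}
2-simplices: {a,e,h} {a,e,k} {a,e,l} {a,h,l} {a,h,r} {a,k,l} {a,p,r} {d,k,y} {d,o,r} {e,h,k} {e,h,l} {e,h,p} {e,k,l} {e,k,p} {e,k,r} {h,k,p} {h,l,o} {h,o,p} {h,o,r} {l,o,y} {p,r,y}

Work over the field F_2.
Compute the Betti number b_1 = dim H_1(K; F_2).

b_1=8

n_0=10 n_1=35 n_2=21  [Z2]
∂1: piv[ad,ae,ah,ak,al,ap,ar,do,dy] rk=9  ker:dk,dp,dr,eh,ek,el,ep,er,hk,hl,ho,hp,hr,kl,kp,kr,ky,lo,lr,ly,op,or,oy,pr,py,ry
∂2: piv[aeh,aek,ael,ahl,ahr,akl,apr,dky,dor,ehk,ehp,ekp,ekr,hlo,hop,hor,loy,pry] rk=18  ker:ehl,ekl,hkp
b_1=(35−9)−18=8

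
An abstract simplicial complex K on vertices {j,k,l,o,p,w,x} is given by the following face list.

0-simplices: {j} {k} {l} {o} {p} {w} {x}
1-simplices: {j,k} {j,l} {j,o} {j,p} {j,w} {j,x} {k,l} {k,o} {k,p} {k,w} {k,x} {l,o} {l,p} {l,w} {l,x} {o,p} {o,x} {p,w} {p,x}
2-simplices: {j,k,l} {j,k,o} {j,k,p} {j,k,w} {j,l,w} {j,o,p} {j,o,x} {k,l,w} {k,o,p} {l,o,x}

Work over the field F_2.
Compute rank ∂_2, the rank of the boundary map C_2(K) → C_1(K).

rank∂_2=8

n_0=7 n_1=19 n_2=10  [Z2]
∂1: piv[jk,jl,jo,jp,jw,jx] rk=6  ker:kl,ko,kp,kw,kx,lo,lp,lw,lx,op,ox,pw,px
∂2: piv[jkl,jko,jkp,jkw,jlw,jop,jox,lox] rk=8  ker:klw,kop
rk∂_2=8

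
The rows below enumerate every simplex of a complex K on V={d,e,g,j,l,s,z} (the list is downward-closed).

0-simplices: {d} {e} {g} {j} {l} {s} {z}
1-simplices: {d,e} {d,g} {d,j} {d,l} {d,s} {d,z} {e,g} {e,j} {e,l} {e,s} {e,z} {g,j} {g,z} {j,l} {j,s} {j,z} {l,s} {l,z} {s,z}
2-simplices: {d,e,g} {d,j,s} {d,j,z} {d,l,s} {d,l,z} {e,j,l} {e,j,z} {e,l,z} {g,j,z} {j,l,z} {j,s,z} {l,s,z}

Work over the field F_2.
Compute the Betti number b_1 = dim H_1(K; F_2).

b_1=3

n_0=7 n_1=19 n_2=12  [Z2]
∂1: piv[de,dg,dj,dl,ds,dz] rk=6  ker:eg,ej,el,es,ez,gj,gz,jl,js,jz,ls,lz,sz
∂2: piv[deg,djs,djz,dls,dlz,ejl,ejz,elz,gjz,jsz] rk=10  ker:jlz,lsz
b_1=(19−6)−10=3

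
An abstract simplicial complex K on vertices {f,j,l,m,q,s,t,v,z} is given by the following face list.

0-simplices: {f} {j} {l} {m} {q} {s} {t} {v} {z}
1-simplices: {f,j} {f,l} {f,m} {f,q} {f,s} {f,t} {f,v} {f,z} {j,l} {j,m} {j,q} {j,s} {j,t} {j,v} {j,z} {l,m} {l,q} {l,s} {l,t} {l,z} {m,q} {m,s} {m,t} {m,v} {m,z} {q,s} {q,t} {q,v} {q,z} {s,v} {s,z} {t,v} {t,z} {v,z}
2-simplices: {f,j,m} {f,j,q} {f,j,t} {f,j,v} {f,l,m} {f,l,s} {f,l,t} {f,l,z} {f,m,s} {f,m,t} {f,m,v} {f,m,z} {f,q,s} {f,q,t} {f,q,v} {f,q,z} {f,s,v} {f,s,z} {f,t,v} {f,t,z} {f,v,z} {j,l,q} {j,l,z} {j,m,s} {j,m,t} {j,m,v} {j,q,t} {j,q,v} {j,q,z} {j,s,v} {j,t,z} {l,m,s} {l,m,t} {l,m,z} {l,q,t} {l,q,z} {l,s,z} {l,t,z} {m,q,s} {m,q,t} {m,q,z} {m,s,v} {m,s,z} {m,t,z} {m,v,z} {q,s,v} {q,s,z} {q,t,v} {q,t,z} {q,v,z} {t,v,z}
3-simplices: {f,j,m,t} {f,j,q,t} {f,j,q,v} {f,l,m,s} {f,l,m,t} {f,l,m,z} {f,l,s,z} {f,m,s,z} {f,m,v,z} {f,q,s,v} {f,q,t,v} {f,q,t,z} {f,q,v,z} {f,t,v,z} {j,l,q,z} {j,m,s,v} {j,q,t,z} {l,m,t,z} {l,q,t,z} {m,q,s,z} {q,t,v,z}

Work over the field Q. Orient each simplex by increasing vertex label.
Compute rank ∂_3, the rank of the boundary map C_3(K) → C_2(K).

rank∂_3=20

n_0=9 n_1=34 n_2=51 n_3=21  [Q]
∂1: piv[fj,fl,fm,fq,fs,ft,fv,fz] rk=8  ker:jl,jm,jq,js,jt,jv,jz,lm,lq,ls,lt,lz,mq,ms,mt,mv,mz,qs,qt,qv,qz,sv,sz,tv,tz,vz
∂2: piv[fjm,fjq,fjt,fjv,flm,fls,flt,flz,fms,fmt,fmv,fmz,fqs,fqt,fqv,fqz,fsv,fsz,ftv,ftz,fvz,jlq,jlz,jms,jqz,mqs] rk=26  ker:jmt,jmv,jqt,jqv,jsv,jtz,lms,lmt,lmz,lqt,lqz,lsz,ltz,mqt,mqz,msv,msz,mtz,mvz,qsv,qsz,qtv,qtz,qvz,tvz
∂3: piv[fjmt,fjqt,fjqv,flms,flmt,flmz,flsz,fmsz,fmvz,fqsv,fqtv,fqtz,fqvz,ftvz,jlqz,jmsv,jqtz,lmtz,lqtz,mqsz] rk=20  ker:qtvz
rk∂_3=20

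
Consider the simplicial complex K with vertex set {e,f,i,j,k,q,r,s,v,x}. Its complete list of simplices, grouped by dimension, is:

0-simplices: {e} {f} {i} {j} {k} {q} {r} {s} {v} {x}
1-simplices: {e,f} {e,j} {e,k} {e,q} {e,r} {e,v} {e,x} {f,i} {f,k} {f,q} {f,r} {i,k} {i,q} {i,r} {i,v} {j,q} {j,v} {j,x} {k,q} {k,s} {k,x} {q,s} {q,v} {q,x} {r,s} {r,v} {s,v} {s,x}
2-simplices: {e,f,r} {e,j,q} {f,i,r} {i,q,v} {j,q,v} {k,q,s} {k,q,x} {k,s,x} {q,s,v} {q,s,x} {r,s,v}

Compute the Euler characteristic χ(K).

n_0=10 n_1=28 n_2=11
χ=+10−28+11=-7

χ(K)=-7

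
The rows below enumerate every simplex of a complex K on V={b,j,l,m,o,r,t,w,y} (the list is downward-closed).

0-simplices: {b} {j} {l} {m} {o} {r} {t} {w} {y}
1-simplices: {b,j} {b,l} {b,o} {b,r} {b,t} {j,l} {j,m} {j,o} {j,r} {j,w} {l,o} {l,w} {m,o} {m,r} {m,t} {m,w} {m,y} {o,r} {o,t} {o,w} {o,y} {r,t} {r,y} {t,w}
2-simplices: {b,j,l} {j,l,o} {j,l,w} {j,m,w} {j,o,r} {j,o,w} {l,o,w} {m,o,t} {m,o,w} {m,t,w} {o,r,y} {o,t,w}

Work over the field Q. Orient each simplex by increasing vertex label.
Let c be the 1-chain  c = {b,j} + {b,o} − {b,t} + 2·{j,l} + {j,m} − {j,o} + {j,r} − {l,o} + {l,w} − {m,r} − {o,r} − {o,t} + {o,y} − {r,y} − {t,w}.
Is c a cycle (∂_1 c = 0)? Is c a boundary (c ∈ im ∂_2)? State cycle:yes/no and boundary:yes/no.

cycle:no boundary:no

n_0=9 n_1=24 n_2=12  [Q]
∂1: piv[bj,bl,bo,br,bt,jm,jw,my] rk=8  ker:jl,jo,jr,lo,lw,mo,mr,mt,mw,or,ot,ow,oy,rt,ry,tw
∂2: piv[bjl,jlo,jlw,jmw,jor,jow,mot,mow,mtw,ory] rk=10  ker:low,otw
∂1c = −{b} − 2·{j} + 2·{l} + 2·{m} − {t}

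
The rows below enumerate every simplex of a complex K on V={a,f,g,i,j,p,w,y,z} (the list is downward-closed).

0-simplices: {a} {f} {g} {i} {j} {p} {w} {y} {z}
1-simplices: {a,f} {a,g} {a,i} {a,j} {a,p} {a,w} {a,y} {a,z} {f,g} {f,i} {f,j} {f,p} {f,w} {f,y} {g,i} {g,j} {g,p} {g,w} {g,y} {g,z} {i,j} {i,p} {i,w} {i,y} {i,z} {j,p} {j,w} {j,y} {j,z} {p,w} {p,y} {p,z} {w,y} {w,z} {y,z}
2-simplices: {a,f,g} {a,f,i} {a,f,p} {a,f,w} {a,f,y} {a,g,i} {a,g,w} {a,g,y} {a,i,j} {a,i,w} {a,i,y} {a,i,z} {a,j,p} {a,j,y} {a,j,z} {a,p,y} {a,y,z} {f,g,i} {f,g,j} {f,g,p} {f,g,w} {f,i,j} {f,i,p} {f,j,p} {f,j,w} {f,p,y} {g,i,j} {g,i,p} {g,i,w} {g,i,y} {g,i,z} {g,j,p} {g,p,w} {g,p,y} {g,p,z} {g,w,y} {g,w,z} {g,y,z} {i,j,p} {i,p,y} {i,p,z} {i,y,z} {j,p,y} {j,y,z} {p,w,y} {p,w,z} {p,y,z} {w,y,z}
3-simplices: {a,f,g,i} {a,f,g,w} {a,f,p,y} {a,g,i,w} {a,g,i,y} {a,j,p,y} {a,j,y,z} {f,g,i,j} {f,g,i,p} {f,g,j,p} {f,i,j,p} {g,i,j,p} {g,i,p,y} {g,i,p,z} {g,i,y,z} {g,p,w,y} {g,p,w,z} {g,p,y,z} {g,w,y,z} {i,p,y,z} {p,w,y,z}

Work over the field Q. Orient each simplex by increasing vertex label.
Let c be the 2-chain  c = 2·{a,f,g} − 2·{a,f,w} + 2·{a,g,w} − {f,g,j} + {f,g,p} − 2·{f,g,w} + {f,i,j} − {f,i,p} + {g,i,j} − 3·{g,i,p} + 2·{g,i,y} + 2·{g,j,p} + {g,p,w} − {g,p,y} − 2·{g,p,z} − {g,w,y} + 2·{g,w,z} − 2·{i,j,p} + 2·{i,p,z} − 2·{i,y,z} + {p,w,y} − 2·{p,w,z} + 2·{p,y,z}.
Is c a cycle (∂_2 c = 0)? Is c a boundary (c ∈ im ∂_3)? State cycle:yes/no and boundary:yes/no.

n_0=9 n_1=35 n_2=48 n_3=21  [Q]
∂1: piv[af,ag,ai,aj,ap,aw,ay,az] rk=8  ker:fg,fi,fj,fp,fw,fy,gi,gj,gp,gw,gy,gz,ij,ip,iw,iy,iz,jp,jw,jy,jz,pw,py,pz,wy,wz,yz
∂2: piv[afg,afi,afp,afw,afy,agi,agw,agy,aij,aiw,aiy,aiz,ajp,ajy,ajz,apy,ayz,fgj,fgp,fij,fip,fjw,giz,gpw,gpz,gwy,gwz] rk=27  ker:fgi,fgw,fjp,fpy,gij,gip,giw,giy,gjp,gpy,gyz,ijp,ipy,ipz,iyz,jpy,jyz,pwy,pwz,pyz,wyz
∂3: piv[afgi,afgw,afpy,agiw,agiy,ajpy,ajyz,fgij,fgip,fgjp,fijp,gipy,gipz,giyz,gpwy,gpwz,gpyz,gwyz] rk=18  ker:gijp,ipyz,pwyz
∂2c = 0
c vs im∂3: reduces to 0 ⇒ boundary

cycle:yes boundary:yes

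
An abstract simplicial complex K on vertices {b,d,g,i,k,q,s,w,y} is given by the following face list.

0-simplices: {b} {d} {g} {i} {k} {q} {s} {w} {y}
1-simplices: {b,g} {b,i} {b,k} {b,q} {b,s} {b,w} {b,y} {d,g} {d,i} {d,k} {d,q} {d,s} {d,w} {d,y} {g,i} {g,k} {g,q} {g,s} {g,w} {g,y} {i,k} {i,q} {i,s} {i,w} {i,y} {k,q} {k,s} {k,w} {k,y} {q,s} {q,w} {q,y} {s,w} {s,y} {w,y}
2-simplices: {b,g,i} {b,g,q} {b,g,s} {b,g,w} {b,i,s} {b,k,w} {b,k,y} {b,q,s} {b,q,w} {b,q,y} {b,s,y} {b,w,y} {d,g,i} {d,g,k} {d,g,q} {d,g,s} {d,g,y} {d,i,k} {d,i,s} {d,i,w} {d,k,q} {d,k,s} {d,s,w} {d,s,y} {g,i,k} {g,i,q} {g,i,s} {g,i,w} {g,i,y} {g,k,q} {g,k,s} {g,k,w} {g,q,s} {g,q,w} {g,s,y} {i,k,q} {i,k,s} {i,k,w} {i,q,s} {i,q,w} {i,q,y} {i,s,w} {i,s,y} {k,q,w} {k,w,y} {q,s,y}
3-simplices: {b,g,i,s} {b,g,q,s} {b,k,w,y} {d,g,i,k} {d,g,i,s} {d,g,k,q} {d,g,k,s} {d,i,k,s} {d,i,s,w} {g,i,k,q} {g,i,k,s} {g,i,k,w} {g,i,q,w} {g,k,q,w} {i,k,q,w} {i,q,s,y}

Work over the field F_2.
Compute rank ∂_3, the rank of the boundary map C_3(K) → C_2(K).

rank∂_3=14

n_0=9 n_1=35 n_2=46 n_3=16  [Z2]
∂1: piv[bg,bi,bk,bq,bs,bw,by,dg] rk=8  ker:di,dk,dq,ds,dw,dy,gi,gk,gq,gs,gw,gy,ik,iq,is,iw,iy,kq,ks,kw,ky,qs,qw,qy,sw,sy,wy
∂2: piv[bgi,bgq,bgs,bgw,bis,bkw,bky,bqs,bqw,bqy,bsy,bwy,dgi,dgk,dgq,dgs,dgy,dik,diw,dkq,dks,dsw,dsy,giq,giw,giy,gkw] rk=27  ker:dis,gik,gis,gkq,gks,gqs,gqw,gsy,ikq,iks,ikw,iqs,iqw,iqy,isw,isy,kqw,kwy,qsy
∂3: piv[bgis,bgqs,bkwy,dgik,dgis,dgkq,dgks,diks,disw,gikq,gikw,giqw,gkqw,iqsy] rk=14  ker:giks,ikqw
rk∂_3=14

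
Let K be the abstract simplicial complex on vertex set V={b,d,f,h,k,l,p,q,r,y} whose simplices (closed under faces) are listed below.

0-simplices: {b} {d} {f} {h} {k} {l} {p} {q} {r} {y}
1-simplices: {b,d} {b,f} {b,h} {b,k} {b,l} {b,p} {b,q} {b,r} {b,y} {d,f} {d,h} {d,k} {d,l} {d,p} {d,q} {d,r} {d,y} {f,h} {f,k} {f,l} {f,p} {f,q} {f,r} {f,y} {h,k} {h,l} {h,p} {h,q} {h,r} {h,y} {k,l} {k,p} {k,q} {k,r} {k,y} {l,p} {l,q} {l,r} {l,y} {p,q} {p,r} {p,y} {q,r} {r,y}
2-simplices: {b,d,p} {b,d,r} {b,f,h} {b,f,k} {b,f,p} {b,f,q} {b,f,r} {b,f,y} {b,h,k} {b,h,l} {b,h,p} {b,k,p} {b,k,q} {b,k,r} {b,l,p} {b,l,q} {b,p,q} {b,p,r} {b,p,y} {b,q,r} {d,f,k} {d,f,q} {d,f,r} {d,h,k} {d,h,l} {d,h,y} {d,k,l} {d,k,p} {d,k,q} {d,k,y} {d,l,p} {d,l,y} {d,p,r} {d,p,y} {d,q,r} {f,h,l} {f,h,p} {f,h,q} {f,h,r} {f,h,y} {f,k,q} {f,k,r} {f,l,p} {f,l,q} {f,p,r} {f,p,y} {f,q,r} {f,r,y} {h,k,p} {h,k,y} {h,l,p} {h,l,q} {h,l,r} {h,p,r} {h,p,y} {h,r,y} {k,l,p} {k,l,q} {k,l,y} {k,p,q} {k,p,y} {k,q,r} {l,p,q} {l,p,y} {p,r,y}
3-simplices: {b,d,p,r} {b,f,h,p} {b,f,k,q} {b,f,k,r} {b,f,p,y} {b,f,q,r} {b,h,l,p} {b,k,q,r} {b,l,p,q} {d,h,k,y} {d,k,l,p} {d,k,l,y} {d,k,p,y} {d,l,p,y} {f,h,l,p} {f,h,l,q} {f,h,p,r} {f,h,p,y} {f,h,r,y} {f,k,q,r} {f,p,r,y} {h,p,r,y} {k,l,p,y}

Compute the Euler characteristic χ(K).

χ(K)=8

n_0=10 n_1=44 n_2=65 n_3=23
χ=+10−44+65−23=8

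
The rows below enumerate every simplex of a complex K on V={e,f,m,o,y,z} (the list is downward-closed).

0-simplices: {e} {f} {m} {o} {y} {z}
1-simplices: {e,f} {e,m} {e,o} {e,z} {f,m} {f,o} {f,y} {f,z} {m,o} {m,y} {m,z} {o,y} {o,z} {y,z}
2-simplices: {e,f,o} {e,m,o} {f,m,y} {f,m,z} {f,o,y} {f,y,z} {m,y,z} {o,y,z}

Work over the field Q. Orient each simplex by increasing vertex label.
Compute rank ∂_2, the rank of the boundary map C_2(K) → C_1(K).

rank∂_2=7

n_0=6 n_1=14 n_2=8  [Q]
∂1: piv[ef,em,eo,ez,fy] rk=5  ker:fm,fo,fz,mo,my,mz,oy,oz,yz
∂2: piv[efo,emo,fmy,fmz,foy,fyz,oyz] rk=7  ker:myz
rk∂_2=7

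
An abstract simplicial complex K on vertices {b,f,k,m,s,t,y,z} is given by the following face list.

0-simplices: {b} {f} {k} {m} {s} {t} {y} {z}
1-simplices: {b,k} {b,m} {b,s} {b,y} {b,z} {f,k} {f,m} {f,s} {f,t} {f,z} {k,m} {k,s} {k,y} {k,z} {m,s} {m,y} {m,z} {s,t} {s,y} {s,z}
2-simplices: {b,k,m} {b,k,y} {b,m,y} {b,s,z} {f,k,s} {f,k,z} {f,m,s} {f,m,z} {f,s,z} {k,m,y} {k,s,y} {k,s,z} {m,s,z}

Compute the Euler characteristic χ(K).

n_0=8 n_1=20 n_2=13
χ=+8−20+13=1

χ(K)=1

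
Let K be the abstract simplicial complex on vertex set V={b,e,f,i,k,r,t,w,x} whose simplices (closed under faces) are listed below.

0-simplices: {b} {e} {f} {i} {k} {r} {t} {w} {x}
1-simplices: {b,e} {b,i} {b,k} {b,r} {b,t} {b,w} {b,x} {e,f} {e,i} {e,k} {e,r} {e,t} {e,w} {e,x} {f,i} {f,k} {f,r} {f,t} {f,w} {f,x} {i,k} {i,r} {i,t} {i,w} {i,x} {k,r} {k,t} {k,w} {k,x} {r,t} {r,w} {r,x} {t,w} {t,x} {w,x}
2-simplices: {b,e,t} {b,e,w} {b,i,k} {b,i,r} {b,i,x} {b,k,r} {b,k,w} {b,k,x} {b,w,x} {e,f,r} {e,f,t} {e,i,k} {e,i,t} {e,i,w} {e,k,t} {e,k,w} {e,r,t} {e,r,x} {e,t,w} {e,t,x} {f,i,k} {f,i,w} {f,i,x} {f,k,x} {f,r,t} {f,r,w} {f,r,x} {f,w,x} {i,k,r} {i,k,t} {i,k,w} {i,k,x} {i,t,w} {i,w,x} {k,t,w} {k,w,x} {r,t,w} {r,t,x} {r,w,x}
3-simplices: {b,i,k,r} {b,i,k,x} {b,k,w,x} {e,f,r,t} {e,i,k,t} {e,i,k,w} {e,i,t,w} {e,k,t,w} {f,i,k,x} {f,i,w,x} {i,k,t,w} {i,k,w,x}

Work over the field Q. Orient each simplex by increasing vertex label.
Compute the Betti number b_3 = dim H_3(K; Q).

n_0=9 n_1=35 n_2=39 n_3=12  [Q]
∂1: piv[be,bi,bk,br,bt,bw,bx,ef] rk=8  ker:ei,ek,er,et,ew,ex,fi,fk,fr,ft,fw,fx,ik,ir,it,iw,ix,kr,kt,kw,kx,rt,rw,rx,tw,tx,wx
∂2: piv[bet,bew,bik,bir,bix,bkr,bkw,bkx,bwx,efr,eft,eik,eit,eiw,ekt,ekw,ert,erx,etw,etx,fik,fiw,fix,frw,frx,rtw] rk=26  ker:fkx,frt,fwx,ikr,ikt,ikw,ikx,itw,iwx,ktw,kwx,rtx,rwx
∂3: piv[bikr,bikx,bkwx,efrt,eikt,eikw,eitw,ektw,fikx,fiwx,ikwx] rk=11  ker:iktw
b_3=(12−11)−0=1

b_3=1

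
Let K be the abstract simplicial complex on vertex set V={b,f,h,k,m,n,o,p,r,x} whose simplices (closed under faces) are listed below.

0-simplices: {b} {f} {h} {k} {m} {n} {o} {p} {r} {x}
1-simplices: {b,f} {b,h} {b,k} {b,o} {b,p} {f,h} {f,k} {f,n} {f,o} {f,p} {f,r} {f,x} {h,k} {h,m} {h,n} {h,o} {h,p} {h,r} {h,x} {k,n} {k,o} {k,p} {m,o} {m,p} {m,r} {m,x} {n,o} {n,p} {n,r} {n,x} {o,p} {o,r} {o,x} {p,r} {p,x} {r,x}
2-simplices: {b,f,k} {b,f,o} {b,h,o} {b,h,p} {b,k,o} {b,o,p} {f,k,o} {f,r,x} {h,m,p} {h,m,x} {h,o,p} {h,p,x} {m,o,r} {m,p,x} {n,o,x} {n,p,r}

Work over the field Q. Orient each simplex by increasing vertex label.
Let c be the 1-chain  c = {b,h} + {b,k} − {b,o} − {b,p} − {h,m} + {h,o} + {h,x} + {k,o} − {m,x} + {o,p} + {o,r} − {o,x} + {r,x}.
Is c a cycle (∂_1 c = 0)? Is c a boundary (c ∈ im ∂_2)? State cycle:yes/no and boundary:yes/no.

n_0=10 n_1=36 n_2=16  [Q]
∂1: piv[bf,bh,bk,bo,bp,fn,fr,fx,hm] rk=9  ker:fh,fk,fo,fp,hk,hn,ho,hp,hr,hx,kn,ko,kp,mo,mp,mr,mx,no,np,nr,nx,op,or,ox,pr,px,rx
∂2: piv[bfk,bfo,bho,bhp,bko,bop,frx,hmp,hmx,hpx,mor,nox,npr] rk=13  ker:fko,hop,mpx
∂1c = 0
c vs im∂2: residual ≠ 0 ⇒ not boundary

cycle:yes boundary:no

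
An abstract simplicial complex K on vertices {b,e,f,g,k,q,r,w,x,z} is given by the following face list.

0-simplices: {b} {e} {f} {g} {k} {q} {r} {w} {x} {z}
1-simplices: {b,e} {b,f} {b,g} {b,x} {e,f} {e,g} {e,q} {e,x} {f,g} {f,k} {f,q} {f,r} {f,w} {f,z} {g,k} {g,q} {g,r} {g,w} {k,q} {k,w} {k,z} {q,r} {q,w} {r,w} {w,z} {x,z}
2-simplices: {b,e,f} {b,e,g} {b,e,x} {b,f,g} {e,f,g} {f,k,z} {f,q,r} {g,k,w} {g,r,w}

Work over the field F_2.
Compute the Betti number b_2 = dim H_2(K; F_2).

b_2=1

n_0=10 n_1=26 n_2=9  [Z2]
∂1: piv[be,bf,bg,bx,eq,fk,fr,fw,fz] rk=9  ker:ef,eg,ex,fg,fq,gk,gq,gr,gw,kq,kw,kz,qr,qw,rw,wz,xz
∂2: piv[bef,beg,bex,bfg,fkz,fqr,gkw,grw] rk=8  ker:efg
b_2=(9−8)−0=1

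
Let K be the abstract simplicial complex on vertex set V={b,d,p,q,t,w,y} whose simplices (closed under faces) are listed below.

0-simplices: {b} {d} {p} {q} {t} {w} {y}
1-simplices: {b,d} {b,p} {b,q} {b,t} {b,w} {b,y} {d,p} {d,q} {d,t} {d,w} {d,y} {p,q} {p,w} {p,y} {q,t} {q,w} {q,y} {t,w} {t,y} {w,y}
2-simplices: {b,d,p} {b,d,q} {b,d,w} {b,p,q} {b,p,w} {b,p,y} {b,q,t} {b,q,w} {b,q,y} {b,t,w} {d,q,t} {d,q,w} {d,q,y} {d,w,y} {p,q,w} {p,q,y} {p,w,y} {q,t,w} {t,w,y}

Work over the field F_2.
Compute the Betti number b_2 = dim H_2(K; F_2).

n_0=7 n_1=20 n_2=19  [Z2]
∂1: piv[bd,bp,bq,bt,bw,by] rk=6  ker:dp,dq,dt,dw,dy,pq,pw,py,qt,qw,qy,tw,ty,wy
∂2: piv[bdp,bdq,bdw,bpq,bpw,bpy,bqt,bqw,bqy,btw,dqt,dqy,dwy,twy] rk=14  ker:dqw,pqw,pqy,pwy,qtw
b_2=(19−14)−0=5

b_2=5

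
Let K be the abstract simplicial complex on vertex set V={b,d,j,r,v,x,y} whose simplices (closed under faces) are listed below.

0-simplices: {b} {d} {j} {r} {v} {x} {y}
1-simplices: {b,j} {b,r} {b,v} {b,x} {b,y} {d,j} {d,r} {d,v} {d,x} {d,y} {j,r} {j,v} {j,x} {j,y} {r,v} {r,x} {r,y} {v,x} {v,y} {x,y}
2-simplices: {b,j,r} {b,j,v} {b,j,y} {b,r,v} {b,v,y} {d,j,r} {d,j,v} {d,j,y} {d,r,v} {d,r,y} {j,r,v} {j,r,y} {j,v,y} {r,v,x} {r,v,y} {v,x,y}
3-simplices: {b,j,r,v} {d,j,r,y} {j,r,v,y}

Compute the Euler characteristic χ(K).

n_0=7 n_1=20 n_2=16 n_3=3
χ=+7−20+16−3=0

χ(K)=0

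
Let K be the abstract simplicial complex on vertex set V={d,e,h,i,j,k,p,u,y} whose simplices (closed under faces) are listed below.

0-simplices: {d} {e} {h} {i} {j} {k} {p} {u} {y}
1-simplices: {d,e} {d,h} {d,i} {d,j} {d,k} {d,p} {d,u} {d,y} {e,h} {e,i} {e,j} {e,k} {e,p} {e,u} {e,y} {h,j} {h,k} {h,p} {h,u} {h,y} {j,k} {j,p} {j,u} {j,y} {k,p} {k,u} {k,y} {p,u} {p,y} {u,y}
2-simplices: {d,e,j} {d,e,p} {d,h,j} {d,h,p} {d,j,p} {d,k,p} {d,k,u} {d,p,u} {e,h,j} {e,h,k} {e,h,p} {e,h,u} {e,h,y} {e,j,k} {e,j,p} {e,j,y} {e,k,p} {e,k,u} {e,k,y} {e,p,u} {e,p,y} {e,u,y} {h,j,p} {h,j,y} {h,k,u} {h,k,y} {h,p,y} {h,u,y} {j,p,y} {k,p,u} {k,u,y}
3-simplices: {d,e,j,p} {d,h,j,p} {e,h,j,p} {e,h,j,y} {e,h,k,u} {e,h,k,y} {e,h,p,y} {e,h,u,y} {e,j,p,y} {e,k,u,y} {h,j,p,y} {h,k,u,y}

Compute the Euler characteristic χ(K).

n_0=9 n_1=30 n_2=31 n_3=12
χ=+9−30+31−12=-2

χ(K)=-2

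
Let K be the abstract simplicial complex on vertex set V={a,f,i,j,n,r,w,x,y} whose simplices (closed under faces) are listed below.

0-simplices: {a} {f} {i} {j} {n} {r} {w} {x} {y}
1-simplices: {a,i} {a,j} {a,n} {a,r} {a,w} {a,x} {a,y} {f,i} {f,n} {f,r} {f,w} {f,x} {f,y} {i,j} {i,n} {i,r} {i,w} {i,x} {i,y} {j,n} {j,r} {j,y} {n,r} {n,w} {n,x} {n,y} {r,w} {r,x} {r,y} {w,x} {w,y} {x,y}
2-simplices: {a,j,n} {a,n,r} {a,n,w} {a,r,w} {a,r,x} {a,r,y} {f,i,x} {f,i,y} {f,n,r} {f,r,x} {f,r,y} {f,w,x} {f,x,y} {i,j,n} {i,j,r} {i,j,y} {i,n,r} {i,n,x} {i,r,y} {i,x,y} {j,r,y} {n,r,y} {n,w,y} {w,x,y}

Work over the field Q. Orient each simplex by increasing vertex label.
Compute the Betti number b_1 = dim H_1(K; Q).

n_0=9 n_1=32 n_2=24  [Q]
∂1: piv[ai,aj,an,ar,aw,ax,ay,fi] rk=8  ker:fn,fr,fw,fx,fy,ij,in,ir,iw,ix,iy,jn,jr,jy,nr,nw,nx,ny,rw,rx,ry,wx,wy,xy
∂2: piv[ajn,anr,anw,arw,arx,ary,fix,fiy,fnr,frx,fry,fwx,fxy,ijn,ijr,ijy,inr,inx,iry,nry,nwy,wxy] rk=22  ker:ixy,jry
b_1=(32−8)−22=2

b_1=2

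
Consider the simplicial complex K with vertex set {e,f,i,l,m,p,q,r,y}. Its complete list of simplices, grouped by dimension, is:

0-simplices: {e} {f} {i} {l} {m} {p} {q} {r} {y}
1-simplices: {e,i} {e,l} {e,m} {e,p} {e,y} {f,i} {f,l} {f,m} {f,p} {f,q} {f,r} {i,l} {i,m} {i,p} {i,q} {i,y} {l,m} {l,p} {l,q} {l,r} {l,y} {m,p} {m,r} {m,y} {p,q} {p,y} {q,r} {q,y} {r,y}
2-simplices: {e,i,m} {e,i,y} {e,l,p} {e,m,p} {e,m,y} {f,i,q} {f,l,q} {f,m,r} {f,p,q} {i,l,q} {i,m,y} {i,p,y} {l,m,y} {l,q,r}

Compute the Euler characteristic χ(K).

n_0=9 n_1=29 n_2=14
χ=+9−29+14=-6

χ(K)=-6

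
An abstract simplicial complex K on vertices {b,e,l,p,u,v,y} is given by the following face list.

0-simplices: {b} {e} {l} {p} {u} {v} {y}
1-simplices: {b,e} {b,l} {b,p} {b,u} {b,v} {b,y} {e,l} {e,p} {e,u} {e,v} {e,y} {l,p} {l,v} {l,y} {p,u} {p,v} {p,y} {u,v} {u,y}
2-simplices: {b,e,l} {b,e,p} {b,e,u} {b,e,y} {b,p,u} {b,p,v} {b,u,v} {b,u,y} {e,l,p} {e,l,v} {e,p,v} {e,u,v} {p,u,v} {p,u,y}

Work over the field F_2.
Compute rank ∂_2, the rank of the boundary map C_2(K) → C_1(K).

n_0=7 n_1=19 n_2=14  [Z2]
∂1: piv[be,bl,bp,bu,bv,by] rk=6  ker:el,ep,eu,ev,ey,lp,lv,ly,pu,pv,py,uv,uy
∂2: piv[bel,bep,beu,bey,bpu,bpv,buv,buy,elp,elv,epv,puy] rk=12  ker:euv,puv
rk∂_2=12

rank∂_2=12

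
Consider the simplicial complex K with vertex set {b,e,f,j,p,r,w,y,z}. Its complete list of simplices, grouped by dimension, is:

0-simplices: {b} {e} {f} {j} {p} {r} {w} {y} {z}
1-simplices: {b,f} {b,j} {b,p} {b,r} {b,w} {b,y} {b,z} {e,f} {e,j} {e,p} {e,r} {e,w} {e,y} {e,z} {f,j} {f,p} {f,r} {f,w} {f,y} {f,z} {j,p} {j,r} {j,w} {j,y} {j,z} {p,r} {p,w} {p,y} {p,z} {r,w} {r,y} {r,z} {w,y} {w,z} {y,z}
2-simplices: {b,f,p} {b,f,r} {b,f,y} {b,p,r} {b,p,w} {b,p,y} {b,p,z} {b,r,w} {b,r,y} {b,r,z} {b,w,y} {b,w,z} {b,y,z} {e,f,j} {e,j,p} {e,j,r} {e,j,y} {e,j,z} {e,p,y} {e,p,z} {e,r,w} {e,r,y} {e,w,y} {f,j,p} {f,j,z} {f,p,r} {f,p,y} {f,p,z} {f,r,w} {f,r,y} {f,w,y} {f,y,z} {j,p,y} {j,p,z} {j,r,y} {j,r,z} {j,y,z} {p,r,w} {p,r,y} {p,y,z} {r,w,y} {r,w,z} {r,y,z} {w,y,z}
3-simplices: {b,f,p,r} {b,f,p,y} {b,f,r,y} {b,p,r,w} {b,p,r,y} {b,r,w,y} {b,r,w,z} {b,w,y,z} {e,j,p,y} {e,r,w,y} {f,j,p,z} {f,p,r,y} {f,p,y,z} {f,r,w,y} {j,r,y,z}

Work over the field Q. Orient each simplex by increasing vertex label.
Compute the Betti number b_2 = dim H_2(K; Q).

b_2=5

n_0=9 n_1=35 n_2=44 n_3=15  [Q]
∂1: piv[bf,bj,bp,br,bw,by,bz,ef] rk=8  ker:ej,ep,er,ew,ey,ez,fj,fp,fr,fw,fy,fz,jp,jr,jw,jy,jz,pr,pw,py,pz,rw,ry,rz,wy,wz,yz
∂2: piv[bfp,bfr,bfy,bpr,bpw,bpy,bpz,brw,bry,brz,bwy,bwz,byz,efj,ejp,ejr,ejy,ejz,epy,epz,erw,ery,fjp,fjz,frw] rk=25  ker:ewy,fpr,fpy,fpz,fry,fwy,fyz,jpy,jpz,jry,jrz,jyz,prw,pry,pyz,rwy,rwz,ryz,wyz
∂3: piv[bfpr,bfpy,bfry,bprw,bpry,brwy,brwz,bwyz,ejpy,erwy,fjpz,fpyz,frwy,jryz] rk=14  ker:fpry
b_2=(44−25)−14=5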